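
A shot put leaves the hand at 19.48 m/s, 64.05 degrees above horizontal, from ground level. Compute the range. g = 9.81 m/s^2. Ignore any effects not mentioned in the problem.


R = v^2 * sin(2*theta) / g
Convert angle to radians: theta = 64.05 deg = 1.1179 rad
sin(2*theta) = sin(2.2358) = 0.7869
R = 19.48^2 * 0.7869 / 9.81
R = 379.4704 * 0.7869 / 9.81 = 30.4402 m

30.4402 m


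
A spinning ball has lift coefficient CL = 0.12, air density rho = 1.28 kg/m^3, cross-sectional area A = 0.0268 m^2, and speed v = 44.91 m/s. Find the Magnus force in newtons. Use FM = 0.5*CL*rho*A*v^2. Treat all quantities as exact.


FM = 0.5 * CL * rho * A * v^2
FM = 0.5 * 0.12 * 1.28 * 0.0268 * 44.91^2
v^2 = 2016.9081
FM = 0.5 * 0.12 * 1.28 * 0.0268 * 2016.9081 = 4.1513 N

4.1513 N


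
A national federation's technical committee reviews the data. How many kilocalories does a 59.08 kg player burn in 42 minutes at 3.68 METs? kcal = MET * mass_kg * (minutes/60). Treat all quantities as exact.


kcal = MET * mass * time_hr
Convert time: 42 min = 0.7 hr
kcal = 3.68 * 59.08 * 0.7
kcal = 152.1901 kcal

152.1901 kcal


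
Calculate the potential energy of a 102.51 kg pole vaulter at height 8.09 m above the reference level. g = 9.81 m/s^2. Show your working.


PE = m * g * h
PE = 102.51 * 9.81 * 8.09
PE = 1005.6231 * 8.09 = 8135.4909 J

8135.4909 J


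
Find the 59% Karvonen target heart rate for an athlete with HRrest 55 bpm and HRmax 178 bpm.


Target = HRrest + pct*(HRmax - HRrest)
Heart rate reserve = HRmax - HRrest = 178 - 55 = 123 bpm
Fraction = 59% = 0.59
Target = 55 + 0.59 * 123
Target = 55 + 72.57 = 127.57 bpm

127.57 bpm


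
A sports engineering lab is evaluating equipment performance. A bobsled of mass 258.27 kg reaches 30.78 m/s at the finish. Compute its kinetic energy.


KE = 0.5 * m * v^2
KE = 0.5 * 258.27 * 30.78^2
KE = 0.5 * 258.27 * 947.4084 = 122343.5837 J

122343.5837 J


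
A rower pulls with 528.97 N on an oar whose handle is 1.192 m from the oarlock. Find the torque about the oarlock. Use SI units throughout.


tau = F * d
tau = 528.97 * 1.192
tau = 630.5322 N*m

630.5322 N*m


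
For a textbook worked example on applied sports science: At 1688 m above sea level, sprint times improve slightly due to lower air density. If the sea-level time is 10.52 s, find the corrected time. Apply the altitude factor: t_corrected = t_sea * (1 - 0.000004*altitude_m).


Correction factor = 1 - 0.000004 * 1688 = 0.993248
t_corrected = t_sea * factor = 10.52 * 0.993248
t_corrected = 10.449 s

10.449 s


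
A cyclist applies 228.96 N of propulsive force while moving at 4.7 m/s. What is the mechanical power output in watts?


P = F * v
P = 228.96 * 4.7
P = 1076.112 W

1076.112 W


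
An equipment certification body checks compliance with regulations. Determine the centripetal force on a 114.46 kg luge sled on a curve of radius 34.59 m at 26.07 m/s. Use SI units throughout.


Fc = m * v^2 / r
v^2 = 26.07^2 = 679.6449
Fc = 114.46 * 679.6449 / 34.59
Fc = 77792.1553 / 34.59 = 2248.9782 N

2248.9782 N


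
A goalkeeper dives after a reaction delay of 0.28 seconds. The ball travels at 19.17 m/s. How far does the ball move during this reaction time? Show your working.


d = v * t
d = 19.17 * 0.28
d = 5.3676 m

5.3676 m


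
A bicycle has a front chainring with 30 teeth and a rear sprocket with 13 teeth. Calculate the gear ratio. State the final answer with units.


GR = front_teeth / rear_teeth
GR = 30 / 13
GR = 2.3077

2.3077


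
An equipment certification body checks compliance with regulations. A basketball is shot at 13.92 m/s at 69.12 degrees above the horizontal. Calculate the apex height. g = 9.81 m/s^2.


H = (v*sin(theta))^2 / (2*g)
vy = v*sin(theta) = 13.92 * sin(69.12 deg) = 13.0059 m/s
H = vy^2 / (2*g) = 169.1524 / (2*9.81)
H = 169.1524 / 19.62 = 8.6214 m

8.6214 m


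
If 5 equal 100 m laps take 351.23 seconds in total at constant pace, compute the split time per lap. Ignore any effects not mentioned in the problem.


Split time = total_time / n_laps = 351.23 / 5
Split time = 70.246 s per lap

70.246 s


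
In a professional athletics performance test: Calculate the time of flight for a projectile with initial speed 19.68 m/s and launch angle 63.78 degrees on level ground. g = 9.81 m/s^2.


T = 2*v*sin(theta)/g
sin(theta) = sin(63.78 deg) = 0.8971
T = 2*19.68*0.8971 / 9.81
T = 35.31 / 9.81 = 3.5994 s

3.5994 s


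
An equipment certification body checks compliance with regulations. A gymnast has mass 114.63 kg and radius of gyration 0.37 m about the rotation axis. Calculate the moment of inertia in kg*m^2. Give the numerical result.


I = m * k^2
I = 114.63 * 0.37^2
I = 114.63 * 0.1369 = 15.6928 kg*m^2

15.6928 kg*m^2


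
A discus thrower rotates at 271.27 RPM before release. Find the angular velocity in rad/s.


omega = RPM * 2 * pi / 60
omega = 271.27 * 2 * 3.14159 / 60
omega = 1704.4397 / 60 = 28.4073 rad/s

28.4073 rad/s


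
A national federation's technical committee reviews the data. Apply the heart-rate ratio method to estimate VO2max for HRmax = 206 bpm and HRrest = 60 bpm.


VO2max = 15.3 * HRmax / HRrest
VO2max = 15.3 * 206 / 60
VO2max = 3151.8 / 60 = 52.53 mL/kg/min

52.53 mL/kg/min


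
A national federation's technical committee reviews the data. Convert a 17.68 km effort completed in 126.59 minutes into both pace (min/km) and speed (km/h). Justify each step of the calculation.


Pace = time / distance = 126.59 min / 17.68 km = 7.1601 min/km
Speed = distance / time_in_hours = 17.68 / 2.1098 hr
Speed = 8.3798 km/h

7.1601 min/km, 8.3798 km/h


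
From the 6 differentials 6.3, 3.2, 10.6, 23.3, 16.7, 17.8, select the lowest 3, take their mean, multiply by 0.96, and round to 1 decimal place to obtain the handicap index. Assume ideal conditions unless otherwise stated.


All differentials: 6.3, 3.2, 10.6, 23.3, 16.7, 17.8
Sorted: 3.2, 6.3, 10.6, 16.7, 17.8, 23.3
Best 3: 3.2, 6.3, 10.6
Average of best = 20.1 / 3 = 6.7
Raw index = 6.7 * 0.96 = 6.432
Handicap index = round(6.432, 1) = 6.4

6.4


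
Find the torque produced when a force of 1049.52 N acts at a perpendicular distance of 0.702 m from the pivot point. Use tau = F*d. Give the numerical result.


tau = F * d
tau = 1049.52 * 0.702
tau = 736.763 N*m

736.763 N*m


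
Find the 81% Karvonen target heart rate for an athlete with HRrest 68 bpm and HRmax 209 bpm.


Target = HRrest + pct*(HRmax - HRrest)
Heart rate reserve = HRmax - HRrest = 209 - 68 = 141 bpm
Fraction = 81% = 0.81
Target = 68 + 0.81 * 141
Target = 68 + 114.21 = 182.21 bpm

182.21 bpm


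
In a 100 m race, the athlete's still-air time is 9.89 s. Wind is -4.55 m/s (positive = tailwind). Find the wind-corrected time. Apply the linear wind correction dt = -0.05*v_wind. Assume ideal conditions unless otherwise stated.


dt = -0.05 * v_wind = -0.05 * -4.55 = 0.2275 s
t_corrected = t_still + dt = 9.89 + (0.2275)
t_corrected = 10.1175 s

10.1175 s


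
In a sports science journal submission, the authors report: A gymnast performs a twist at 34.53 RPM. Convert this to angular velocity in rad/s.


omega = RPM * 2 * pi / 60
omega = 34.53 * 2 * 3.14159 / 60
omega = 216.9584 / 60 = 3.616 rad/s

3.616 rad/s


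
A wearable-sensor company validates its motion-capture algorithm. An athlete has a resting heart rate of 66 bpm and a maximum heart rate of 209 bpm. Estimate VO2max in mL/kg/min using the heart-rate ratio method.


VO2max = 15.3 * HRmax / HRrest
VO2max = 15.3 * 209 / 66
VO2max = 3197.7 / 66 = 48.45 mL/kg/min

48.45 mL/kg/min


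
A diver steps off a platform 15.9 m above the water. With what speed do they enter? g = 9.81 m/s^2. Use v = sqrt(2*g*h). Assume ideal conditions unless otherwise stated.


v = sqrt(2 * g * h)
v = sqrt(2 * 9.81 * 15.9)
v = sqrt(311.958) = 17.6623 m/s

17.6623 m/s


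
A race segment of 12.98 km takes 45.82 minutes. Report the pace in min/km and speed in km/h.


Pace = time / distance = 45.82 min / 12.98 km = 3.53 min/km
Speed = distance / time_in_hours = 12.98 / 0.7637 hr
Speed = 16.9969 km/h

3.53 min/km, 16.9969 km/h


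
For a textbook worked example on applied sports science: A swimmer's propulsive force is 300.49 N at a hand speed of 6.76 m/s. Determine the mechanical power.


P = F * v
P = 300.49 * 6.76
P = 2031.3124 W

2031.3124 W


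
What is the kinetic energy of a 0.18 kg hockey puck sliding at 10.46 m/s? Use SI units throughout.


KE = 0.5 * m * v^2
KE = 0.5 * 0.18 * 10.46^2
KE = 0.5 * 0.18 * 109.4116 = 9.847 J

9.847 J


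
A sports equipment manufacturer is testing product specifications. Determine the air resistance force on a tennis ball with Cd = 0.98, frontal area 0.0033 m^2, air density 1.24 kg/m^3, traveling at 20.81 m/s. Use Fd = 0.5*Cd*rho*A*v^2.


Fd = 0.5 * Cd * rho * A * v^2
Fd = 0.5 * 0.98 * 1.24 * 0.0033 * 20.81^2
v^2 = 433.0561
Fd = 0.5 * 0.98 * 1.24 * 0.0033 * 433.0561 = 0.8683 N

0.8683 N


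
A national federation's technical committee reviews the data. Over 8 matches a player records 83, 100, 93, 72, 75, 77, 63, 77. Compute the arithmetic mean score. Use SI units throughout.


Average = sum / n
Sum = 640
Average = 640 / 8 = 80

80


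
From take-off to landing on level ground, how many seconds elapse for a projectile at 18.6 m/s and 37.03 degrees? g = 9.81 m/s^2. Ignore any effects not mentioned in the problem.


T = 2*v*sin(theta)/g
sin(theta) = sin(37.03 deg) = 0.6022
T = 2*18.6*0.6022 / 9.81
T = 22.4031 / 9.81 = 2.2837 s

2.2837 s


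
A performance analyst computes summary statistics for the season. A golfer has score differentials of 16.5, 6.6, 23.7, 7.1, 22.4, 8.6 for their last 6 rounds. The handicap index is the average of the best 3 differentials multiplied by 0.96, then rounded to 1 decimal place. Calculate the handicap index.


All differentials: 16.5, 6.6, 23.7, 7.1, 22.4, 8.6
Sorted: 6.6, 7.1, 8.6, 16.5, 22.4, 23.7
Best 3: 6.6, 7.1, 8.6
Average of best = 22.3 / 3 = 7.4333
Raw index = 7.4333 * 0.96 = 7.136
Handicap index = round(7.136, 1) = 7.1

7.1


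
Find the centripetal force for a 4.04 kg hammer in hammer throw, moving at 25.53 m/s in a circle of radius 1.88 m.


Fc = m * v^2 / r
v^2 = 25.53^2 = 651.7809
Fc = 4.04 * 651.7809 / 1.88
Fc = 2633.1948 / 1.88 = 1400.6356 N

1400.6356 N


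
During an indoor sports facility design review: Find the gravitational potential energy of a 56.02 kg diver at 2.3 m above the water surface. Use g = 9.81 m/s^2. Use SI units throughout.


PE = m * g * h
PE = 56.02 * 9.81 * 2.3
PE = 549.5562 * 2.3 = 1263.9793 J

1263.9793 J


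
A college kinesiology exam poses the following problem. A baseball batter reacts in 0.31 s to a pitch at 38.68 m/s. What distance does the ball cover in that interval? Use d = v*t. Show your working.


d = v * t
d = 38.68 * 0.31
d = 11.9908 m

11.9908 m


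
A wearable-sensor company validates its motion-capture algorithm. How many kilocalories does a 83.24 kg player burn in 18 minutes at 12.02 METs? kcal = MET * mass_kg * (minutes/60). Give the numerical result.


kcal = MET * mass * time_hr
Convert time: 18 min = 0.3 hr
kcal = 12.02 * 83.24 * 0.3
kcal = 300.1634 kcal

300.1634 kcal


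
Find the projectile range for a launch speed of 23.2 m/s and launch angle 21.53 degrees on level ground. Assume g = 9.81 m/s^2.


R = v^2 * sin(2*theta) / g
Convert angle to radians: theta = 21.53 deg = 0.3758 rad
sin(2*theta) = sin(0.7515) = 0.6828
R = 23.2^2 * 0.6828 / 9.81
R = 538.24 * 0.6828 / 9.81 = 37.4608 m

37.4608 m


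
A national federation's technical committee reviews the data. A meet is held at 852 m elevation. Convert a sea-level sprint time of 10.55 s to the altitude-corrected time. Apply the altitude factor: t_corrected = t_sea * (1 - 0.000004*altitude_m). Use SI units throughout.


Correction factor = 1 - 0.000004 * 852 = 0.996592
t_corrected = t_sea * factor = 10.55 * 0.996592
t_corrected = 10.514 s

10.514 s


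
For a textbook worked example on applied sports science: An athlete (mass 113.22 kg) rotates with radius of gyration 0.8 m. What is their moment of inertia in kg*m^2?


I = m * k^2
I = 113.22 * 0.8^2
I = 113.22 * 0.64 = 72.4608 kg*m^2

72.4608 kg*m^2


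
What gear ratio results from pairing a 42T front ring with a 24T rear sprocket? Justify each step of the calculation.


GR = front_teeth / rear_teeth
GR = 42 / 24
GR = 1.75

1.75


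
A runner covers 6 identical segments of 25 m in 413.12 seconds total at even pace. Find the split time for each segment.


Split time = total_time / n_laps = 413.12 / 6
Split time = 68.8533 s per lap

68.8533 s


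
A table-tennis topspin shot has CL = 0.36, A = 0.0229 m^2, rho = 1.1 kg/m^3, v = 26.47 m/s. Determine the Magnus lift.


FM = 0.5 * CL * rho * A * v^2
FM = 0.5 * 0.36 * 1.1 * 0.0229 * 26.47^2
v^2 = 700.6609
FM = 0.5 * 0.36 * 1.1 * 0.0229 * 700.6609 = 3.1769 N

3.1769 N


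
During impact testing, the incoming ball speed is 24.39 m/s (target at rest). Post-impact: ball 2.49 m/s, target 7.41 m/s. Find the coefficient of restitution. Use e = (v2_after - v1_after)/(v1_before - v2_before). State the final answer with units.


e = (v2_after - v1_after) / (v1_before - v2_before)
Numerator = 7.41 - 2.49 = 4.92
Denominator = 24.39 - 0 = 24.39
e = 4.92 / 24.39 = 0.2017

0.2017


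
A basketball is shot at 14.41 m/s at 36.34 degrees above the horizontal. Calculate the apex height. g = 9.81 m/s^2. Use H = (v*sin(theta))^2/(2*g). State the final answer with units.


H = (v*sin(theta))^2 / (2*g)
vy = v*sin(theta) = 14.41 * sin(36.34 deg) = 8.539 m/s
H = vy^2 / (2*g) = 72.9148 / (2*9.81)
H = 72.9148 / 19.62 = 3.7163 m

3.7163 m


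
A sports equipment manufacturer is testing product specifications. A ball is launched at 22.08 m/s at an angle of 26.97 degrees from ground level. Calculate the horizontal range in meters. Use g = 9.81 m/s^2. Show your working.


R = v^2 * sin(2*theta) / g
Convert angle to radians: theta = 26.97 deg = 0.4707 rad
sin(2*theta) = sin(0.9414) = 0.8084
R = 22.08^2 * 0.8084 / 9.81
R = 487.5264 * 0.8084 / 9.81 = 40.175 m

40.175 m


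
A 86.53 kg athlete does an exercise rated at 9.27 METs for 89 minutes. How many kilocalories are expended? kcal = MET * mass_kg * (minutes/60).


kcal = MET * mass * time_hr
Convert time: 89 min = 1.4833 hr
kcal = 9.27 * 86.53 * 1.4833
kcal = 1189.8308 kcal

1189.8308 kcal


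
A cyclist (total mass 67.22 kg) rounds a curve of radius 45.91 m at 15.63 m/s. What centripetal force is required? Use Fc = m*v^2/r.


Fc = m * v^2 / r
v^2 = 15.63^2 = 244.2969
Fc = 67.22 * 244.2969 / 45.91
Fc = 16421.6376 / 45.91 = 357.692 N

357.692 N


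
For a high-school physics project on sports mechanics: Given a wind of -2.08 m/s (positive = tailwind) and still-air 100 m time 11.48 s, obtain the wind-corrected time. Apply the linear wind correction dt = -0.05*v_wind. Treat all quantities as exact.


dt = -0.05 * v_wind = -0.05 * -2.08 = 0.104 s
t_corrected = t_still + dt = 11.48 + (0.104)
t_corrected = 11.584 s

11.584 s


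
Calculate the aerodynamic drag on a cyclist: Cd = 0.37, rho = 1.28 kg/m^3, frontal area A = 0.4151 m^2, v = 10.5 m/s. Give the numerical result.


Fd = 0.5 * Cd * rho * A * v^2
Fd = 0.5 * 0.37 * 1.28 * 0.4151 * 10.5^2
v^2 = 110.25
Fd = 0.5 * 0.37 * 1.28 * 0.4151 * 110.25 = 10.8371 N

10.8371 N


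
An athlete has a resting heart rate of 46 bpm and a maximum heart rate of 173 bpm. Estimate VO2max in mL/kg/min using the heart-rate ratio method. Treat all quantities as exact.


VO2max = 15.3 * HRmax / HRrest
VO2max = 15.3 * 173 / 46
VO2max = 2646.9 / 46 = 57.5413 mL/kg/min

57.5413 mL/kg/min


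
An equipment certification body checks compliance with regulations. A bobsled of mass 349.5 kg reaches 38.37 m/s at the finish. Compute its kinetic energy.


KE = 0.5 * m * v^2
KE = 0.5 * 349.5 * 38.37^2
KE = 0.5 * 349.5 * 1472.2569 = 257276.8933 J

257276.8933 J


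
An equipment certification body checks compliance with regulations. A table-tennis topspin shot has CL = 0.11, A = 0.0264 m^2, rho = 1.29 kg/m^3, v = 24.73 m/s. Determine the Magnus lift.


FM = 0.5 * CL * rho * A * v^2
FM = 0.5 * 0.11 * 1.29 * 0.0264 * 24.73^2
v^2 = 611.5729
FM = 0.5 * 0.11 * 1.29 * 0.0264 * 611.5729 = 1.1455 N

1.1455 N


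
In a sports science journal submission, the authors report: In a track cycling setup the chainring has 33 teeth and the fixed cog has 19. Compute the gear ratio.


GR = front_teeth / rear_teeth
GR = 33 / 19
GR = 1.7368

1.7368


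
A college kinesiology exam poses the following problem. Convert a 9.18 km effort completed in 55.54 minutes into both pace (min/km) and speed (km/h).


Pace = time / distance = 55.54 min / 9.18 km = 6.0501 min/km
Speed = distance / time_in_hours = 9.18 / 0.9257 hr
Speed = 9.9172 km/h

6.0501 min/km, 9.9172 km/h


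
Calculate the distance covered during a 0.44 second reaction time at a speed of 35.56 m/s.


d = v * t
d = 35.56 * 0.44
d = 15.6464 m

15.6464 m


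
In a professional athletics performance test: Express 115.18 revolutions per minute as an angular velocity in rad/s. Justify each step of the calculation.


omega = RPM * 2 * pi / 60
omega = 115.18 * 2 * 3.14159 / 60
omega = 723.6973 / 60 = 12.0616 rad/s

12.0616 rad/s


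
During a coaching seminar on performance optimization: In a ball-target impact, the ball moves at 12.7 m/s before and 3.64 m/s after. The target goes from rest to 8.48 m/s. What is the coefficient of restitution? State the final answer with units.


e = (v2_after - v1_after) / (v1_before - v2_before)
Numerator = 8.48 - 3.64 = 4.84
Denominator = 12.7 - 0 = 12.7
e = 4.84 / 12.7 = 0.3811

0.3811


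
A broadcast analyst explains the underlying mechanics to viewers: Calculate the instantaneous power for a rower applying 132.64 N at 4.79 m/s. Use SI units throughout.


P = F * v
P = 132.64 * 4.79
P = 635.3456 W

635.3456 W


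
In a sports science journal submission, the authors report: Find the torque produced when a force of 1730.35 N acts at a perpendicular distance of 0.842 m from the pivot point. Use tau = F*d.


tau = F * d
tau = 1730.35 * 0.842
tau = 1456.9547 N*m

1456.9547 N*m


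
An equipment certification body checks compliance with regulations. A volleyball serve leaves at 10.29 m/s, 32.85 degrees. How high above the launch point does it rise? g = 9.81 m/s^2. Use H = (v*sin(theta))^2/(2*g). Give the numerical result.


H = (v*sin(theta))^2 / (2*g)
vy = v*sin(theta) = 10.29 * sin(32.85 deg) = 5.5817 m/s
H = vy^2 / (2*g) = 31.1556 / (2*9.81)
H = 31.1556 / 19.62 = 1.588 m

1.588 m


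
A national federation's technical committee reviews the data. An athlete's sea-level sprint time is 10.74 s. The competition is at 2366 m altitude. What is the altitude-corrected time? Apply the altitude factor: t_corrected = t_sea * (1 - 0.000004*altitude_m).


Correction factor = 1 - 0.000004 * 2366 = 0.990536
t_corrected = t_sea * factor = 10.74 * 0.990536
t_corrected = 10.6384 s

10.6384 s


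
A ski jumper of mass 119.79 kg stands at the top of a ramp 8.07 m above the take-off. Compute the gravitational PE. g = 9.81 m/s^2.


PE = m * g * h
PE = 119.79 * 9.81 * 8.07
PE = 1175.1399 * 8.07 = 9483.379 J

9483.379 J


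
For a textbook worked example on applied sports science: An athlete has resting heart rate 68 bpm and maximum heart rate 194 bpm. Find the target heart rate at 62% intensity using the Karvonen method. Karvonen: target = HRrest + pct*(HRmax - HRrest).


Target = HRrest + pct*(HRmax - HRrest)
Heart rate reserve = HRmax - HRrest = 194 - 68 = 126 bpm
Fraction = 62% = 0.62
Target = 68 + 0.62 * 126
Target = 68 + 78.12 = 146.12 bpm

146.12 bpm


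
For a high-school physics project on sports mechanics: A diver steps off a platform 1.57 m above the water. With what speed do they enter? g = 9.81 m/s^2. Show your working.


v = sqrt(2 * g * h)
v = sqrt(2 * 9.81 * 1.57)
v = sqrt(30.8034) = 5.5501 m/s

5.5501 m/s


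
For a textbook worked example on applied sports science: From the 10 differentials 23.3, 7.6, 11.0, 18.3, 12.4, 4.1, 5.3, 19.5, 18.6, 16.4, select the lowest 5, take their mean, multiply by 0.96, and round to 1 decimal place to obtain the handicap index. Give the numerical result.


All differentials: 23.3, 7.6, 11.0, 18.3, 12.4, 4.1, 5.3, 19.5, 18.6, 16.4
Sorted: 4.1, 5.3, 7.6, 11.0, 12.4, 16.4, 18.3, 18.6, 19.5, 23.3
Best 5: 4.1, 5.3, 7.6, 11.0, 12.4
Average of best = 40.4 / 5 = 8.08
Raw index = 8.08 * 0.96 = 7.7568
Handicap index = round(7.7568, 1) = 7.8

7.8


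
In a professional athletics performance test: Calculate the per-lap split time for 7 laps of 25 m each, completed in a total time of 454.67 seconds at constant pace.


Split time = total_time / n_laps = 454.67 / 7
Split time = 64.9529 s per lap

64.9529 s


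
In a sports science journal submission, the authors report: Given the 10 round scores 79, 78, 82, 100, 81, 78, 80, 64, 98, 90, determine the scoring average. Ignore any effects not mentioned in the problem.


Average = sum / n
Sum = 830
Average = 830 / 10 = 83

83


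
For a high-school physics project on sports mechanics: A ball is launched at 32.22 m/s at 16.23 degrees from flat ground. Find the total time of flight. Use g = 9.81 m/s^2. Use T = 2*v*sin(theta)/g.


T = 2*v*sin(theta)/g
sin(theta) = sin(16.23 deg) = 0.2795
T = 2*32.22*0.2795 / 9.81
T = 18.0106 / 9.81 = 1.8359 s

1.8359 s


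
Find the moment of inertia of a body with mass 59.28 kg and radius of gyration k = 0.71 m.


I = m * k^2
I = 59.28 * 0.71^2
I = 59.28 * 0.5041 = 29.883 kg*m^2

29.883 kg*m^2


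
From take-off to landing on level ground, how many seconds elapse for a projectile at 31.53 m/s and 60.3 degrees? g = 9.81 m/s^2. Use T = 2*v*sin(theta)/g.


T = 2*v*sin(theta)/g
sin(theta) = sin(60.3 deg) = 0.8686
T = 2*31.53*0.8686 / 9.81
T = 54.7759 / 9.81 = 5.5837 s

5.5837 s


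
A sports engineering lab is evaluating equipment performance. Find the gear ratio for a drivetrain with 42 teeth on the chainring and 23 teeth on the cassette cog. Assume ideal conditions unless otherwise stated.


GR = front_teeth / rear_teeth
GR = 42 / 23
GR = 1.8261

1.8261


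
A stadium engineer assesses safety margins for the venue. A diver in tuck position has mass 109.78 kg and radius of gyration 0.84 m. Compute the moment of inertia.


I = m * k^2
I = 109.78 * 0.84^2
I = 109.78 * 0.7056 = 77.4608 kg*m^2

77.4608 kg*m^2


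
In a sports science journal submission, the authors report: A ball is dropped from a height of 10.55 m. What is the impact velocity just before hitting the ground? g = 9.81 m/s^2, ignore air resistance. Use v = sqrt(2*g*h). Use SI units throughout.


v = sqrt(2 * g * h)
v = sqrt(2 * 9.81 * 10.55)
v = sqrt(206.991) = 14.3872 m/s

14.3872 m/s


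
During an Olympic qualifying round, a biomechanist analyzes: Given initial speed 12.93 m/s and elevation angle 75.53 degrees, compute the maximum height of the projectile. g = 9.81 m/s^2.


H = (v*sin(theta))^2 / (2*g)
vy = v*sin(theta) = 12.93 * sin(75.53 deg) = 12.5198 m/s
H = vy^2 / (2*g) = 156.7465 / (2*9.81)
H = 156.7465 / 19.62 = 7.9891 m

7.9891 m


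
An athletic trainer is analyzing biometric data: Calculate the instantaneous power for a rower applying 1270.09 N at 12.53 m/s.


P = F * v
P = 1270.09 * 12.53
P = 15914.2277 W

15914.2277 W


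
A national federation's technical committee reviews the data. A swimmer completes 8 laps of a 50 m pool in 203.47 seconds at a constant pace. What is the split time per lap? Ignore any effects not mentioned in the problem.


Split time = total_time / n_laps = 203.47 / 8
Split time = 25.4337 s per lap

25.4337 s


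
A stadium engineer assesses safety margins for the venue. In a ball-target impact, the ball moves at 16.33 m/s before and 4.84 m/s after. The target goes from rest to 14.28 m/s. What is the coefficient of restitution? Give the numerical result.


e = (v2_after - v1_after) / (v1_before - v2_before)
Numerator = 14.28 - 4.84 = 9.44
Denominator = 16.33 - 0 = 16.33
e = 9.44 / 16.33 = 0.5781

0.5781


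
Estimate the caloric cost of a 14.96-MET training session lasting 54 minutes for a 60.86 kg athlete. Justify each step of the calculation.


kcal = MET * mass * time_hr
Convert time: 54 min = 0.9 hr
kcal = 14.96 * 60.86 * 0.9
kcal = 819.419 kcal

819.419 kcal


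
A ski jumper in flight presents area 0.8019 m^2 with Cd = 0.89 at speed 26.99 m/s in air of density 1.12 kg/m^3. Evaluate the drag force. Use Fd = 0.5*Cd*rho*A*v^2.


Fd = 0.5 * Cd * rho * A * v^2
Fd = 0.5 * 0.89 * 1.12 * 0.8019 * 26.99^2
v^2 = 728.4601
Fd = 0.5 * 0.89 * 1.12 * 0.8019 * 728.4601 = 291.1414 N

291.1414 N


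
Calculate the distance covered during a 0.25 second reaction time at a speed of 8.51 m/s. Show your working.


d = v * t
d = 8.51 * 0.25
d = 2.1275 m

2.1275 m


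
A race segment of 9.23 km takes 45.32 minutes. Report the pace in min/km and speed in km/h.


Pace = time / distance = 45.32 min / 9.23 km = 4.9101 min/km
Speed = distance / time_in_hours = 9.23 / 0.7553 hr
Speed = 12.2198 km/h

4.9101 min/km, 12.2198 km/h


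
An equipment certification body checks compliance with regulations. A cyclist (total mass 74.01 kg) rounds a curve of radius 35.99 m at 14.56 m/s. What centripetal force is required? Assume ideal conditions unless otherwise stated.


Fc = m * v^2 / r
v^2 = 14.56^2 = 211.9936
Fc = 74.01 * 211.9936 / 35.99
Fc = 15689.6463 / 35.99 = 435.9446 N

435.9446 N


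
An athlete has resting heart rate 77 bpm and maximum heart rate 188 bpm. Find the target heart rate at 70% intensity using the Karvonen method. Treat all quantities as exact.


Target = HRrest + pct*(HRmax - HRrest)
Heart rate reserve = HRmax - HRrest = 188 - 77 = 111 bpm
Fraction = 70% = 0.7
Target = 77 + 0.7 * 111
Target = 77 + 77.7 = 154.7 bpm

154.7 bpm


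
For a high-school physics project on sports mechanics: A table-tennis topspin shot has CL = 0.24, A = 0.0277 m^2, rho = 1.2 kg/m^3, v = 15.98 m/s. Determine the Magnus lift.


FM = 0.5 * CL * rho * A * v^2
FM = 0.5 * 0.24 * 1.2 * 0.0277 * 15.98^2
v^2 = 255.3604
FM = 0.5 * 0.24 * 1.2 * 0.0277 * 255.3604 = 1.0186 N

1.0186 N


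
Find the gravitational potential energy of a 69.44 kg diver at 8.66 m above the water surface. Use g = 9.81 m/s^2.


PE = m * g * h
PE = 69.44 * 9.81 * 8.66
PE = 681.2064 * 8.66 = 5899.2474 J

5899.2474 J


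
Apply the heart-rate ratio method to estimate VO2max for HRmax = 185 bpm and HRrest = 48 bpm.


VO2max = 15.3 * HRmax / HRrest
VO2max = 15.3 * 185 / 48
VO2max = 2830.5 / 48 = 58.9688 mL/kg/min

58.9688 mL/kg/min


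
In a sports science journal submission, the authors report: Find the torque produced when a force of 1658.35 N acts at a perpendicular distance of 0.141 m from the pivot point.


tau = F * d
tau = 1658.35 * 0.141
tau = 233.8273 N*m

233.8273 N*m


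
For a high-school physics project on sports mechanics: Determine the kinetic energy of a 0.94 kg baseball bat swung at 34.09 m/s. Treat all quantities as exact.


KE = 0.5 * m * v^2
KE = 0.5 * 0.94 * 34.09^2
KE = 0.5 * 0.94 * 1162.1281 = 546.2002 J

546.2002 J


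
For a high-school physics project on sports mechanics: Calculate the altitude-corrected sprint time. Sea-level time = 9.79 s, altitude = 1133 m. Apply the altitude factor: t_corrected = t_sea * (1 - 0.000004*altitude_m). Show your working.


Correction factor = 1 - 0.000004 * 1133 = 0.995468
t_corrected = t_sea * factor = 9.79 * 0.995468
t_corrected = 9.7456 s

9.7456 s


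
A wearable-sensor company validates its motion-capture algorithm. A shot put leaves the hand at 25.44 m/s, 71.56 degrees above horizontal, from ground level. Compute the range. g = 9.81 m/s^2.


R = v^2 * sin(2*theta) / g
Convert angle to radians: theta = 71.56 deg = 1.249 rad
sin(2*theta) = sin(2.4979) = 0.6001
R = 25.44^2 * 0.6001 / 9.81
R = 647.1936 * 0.6001 / 9.81 = 39.593 m

39.593 m


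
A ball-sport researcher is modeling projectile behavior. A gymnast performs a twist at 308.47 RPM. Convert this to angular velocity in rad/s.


omega = RPM * 2 * pi / 60
omega = 308.47 * 2 * 3.14159 / 60
omega = 1938.1742 / 60 = 32.3029 rad/s

32.3029 rad/s


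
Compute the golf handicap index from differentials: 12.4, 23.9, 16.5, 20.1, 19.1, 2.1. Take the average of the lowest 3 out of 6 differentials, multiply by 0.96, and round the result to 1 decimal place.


All differentials: 12.4, 23.9, 16.5, 20.1, 19.1, 2.1
Sorted: 2.1, 12.4, 16.5, 19.1, 20.1, 23.9
Best 3: 2.1, 12.4, 16.5
Average of best = 31 / 3 = 10.3333
Raw index = 10.3333 * 0.96 = 9.92
Handicap index = round(9.92, 1) = 9.9

9.9


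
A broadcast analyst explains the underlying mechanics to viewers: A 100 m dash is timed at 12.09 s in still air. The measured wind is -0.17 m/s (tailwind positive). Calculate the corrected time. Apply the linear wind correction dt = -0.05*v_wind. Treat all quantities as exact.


dt = -0.05 * v_wind = -0.05 * -0.17 = 0.0085 s
t_corrected = t_still + dt = 12.09 + (0.0085)
t_corrected = 12.0985 s

12.0985 s


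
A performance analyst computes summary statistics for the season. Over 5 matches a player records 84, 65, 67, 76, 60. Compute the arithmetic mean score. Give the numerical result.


Average = sum / n
Sum = 352
Average = 352 / 5 = 70.4

70.4


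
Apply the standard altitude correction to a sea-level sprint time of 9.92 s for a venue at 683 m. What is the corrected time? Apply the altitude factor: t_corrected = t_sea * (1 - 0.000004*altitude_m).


Correction factor = 1 - 0.000004 * 683 = 0.997268
t_corrected = t_sea * factor = 9.92 * 0.997268
t_corrected = 9.8929 s

9.8929 s


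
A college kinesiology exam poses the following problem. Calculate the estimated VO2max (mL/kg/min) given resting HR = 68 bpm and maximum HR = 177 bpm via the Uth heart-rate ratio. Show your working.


VO2max = 15.3 * HRmax / HRrest
VO2max = 15.3 * 177 / 68
VO2max = 2708.1 / 68 = 39.825 mL/kg/min

39.825 mL/kg/min


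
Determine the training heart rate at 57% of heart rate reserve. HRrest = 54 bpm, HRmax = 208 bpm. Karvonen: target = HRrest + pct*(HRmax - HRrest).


Target = HRrest + pct*(HRmax - HRrest)
Heart rate reserve = HRmax - HRrest = 208 - 54 = 154 bpm
Fraction = 57% = 0.57
Target = 54 + 0.57 * 154
Target = 54 + 87.78 = 141.78 bpm

141.78 bpm


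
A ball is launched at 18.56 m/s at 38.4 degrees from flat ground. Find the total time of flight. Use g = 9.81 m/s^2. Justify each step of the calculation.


T = 2*v*sin(theta)/g
sin(theta) = sin(38.4 deg) = 0.6211
T = 2*18.56*0.6211 / 9.81
T = 23.057 / 9.81 = 2.3504 s

2.3504 s


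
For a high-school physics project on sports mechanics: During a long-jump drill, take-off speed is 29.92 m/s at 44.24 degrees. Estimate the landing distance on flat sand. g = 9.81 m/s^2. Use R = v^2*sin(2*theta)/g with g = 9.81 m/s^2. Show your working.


R = v^2 * sin(2*theta) / g
Convert angle to radians: theta = 44.24 deg = 0.7721 rad
sin(2*theta) = sin(1.5443) = 0.9996
R = 29.92^2 * 0.9996 / 9.81
R = 895.2064 * 0.9996 / 9.81 = 91.2224 m

91.2224 m


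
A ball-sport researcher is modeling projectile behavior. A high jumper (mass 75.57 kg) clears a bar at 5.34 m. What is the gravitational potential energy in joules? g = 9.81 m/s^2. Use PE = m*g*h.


PE = m * g * h
PE = 75.57 * 9.81 * 5.34
PE = 741.3417 * 5.34 = 3958.7647 J

3958.7647 J


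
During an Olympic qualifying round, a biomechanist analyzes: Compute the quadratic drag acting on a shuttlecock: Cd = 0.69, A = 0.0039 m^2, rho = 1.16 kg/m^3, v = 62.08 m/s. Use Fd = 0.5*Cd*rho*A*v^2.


Fd = 0.5 * Cd * rho * A * v^2
Fd = 0.5 * 0.69 * 1.16 * 0.0039 * 62.08^2
v^2 = 3853.9264
Fd = 0.5 * 0.69 * 1.16 * 0.0039 * 3853.9264 = 6.0151 N

6.0151 N


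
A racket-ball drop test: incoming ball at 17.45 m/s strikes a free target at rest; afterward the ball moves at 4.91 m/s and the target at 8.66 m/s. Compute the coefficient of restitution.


e = (v2_after - v1_after) / (v1_before - v2_before)
Numerator = 8.66 - 4.91 = 3.75
Denominator = 17.45 - 0 = 17.45
e = 3.75 / 17.45 = 0.2149

0.2149


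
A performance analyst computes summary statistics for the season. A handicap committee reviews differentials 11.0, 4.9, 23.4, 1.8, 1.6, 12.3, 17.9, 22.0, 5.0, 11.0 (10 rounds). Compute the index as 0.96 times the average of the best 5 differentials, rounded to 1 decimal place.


All differentials: 11.0, 4.9, 23.4, 1.8, 1.6, 12.3, 17.9, 22.0, 5.0, 11.0
Sorted: 1.6, 1.8, 4.9, 5.0, 11.0, 11.0, 12.3, 17.9, 22.0, 23.4
Best 5: 1.6, 1.8, 4.9, 5.0, 11.0
Average of best = 24.3 / 5 = 4.86
Raw index = 4.86 * 0.96 = 4.6656
Handicap index = round(4.6656, 1) = 4.7

4.7


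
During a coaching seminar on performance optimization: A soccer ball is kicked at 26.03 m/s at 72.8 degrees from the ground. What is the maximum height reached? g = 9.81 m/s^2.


H = (v*sin(theta))^2 / (2*g)
vy = v*sin(theta) = 26.03 * sin(72.8 deg) = 24.8659 m/s
H = vy^2 / (2*g) = 618.3128 / (2*9.81)
H = 618.3128 / 19.62 = 31.5144 m

31.5144 m


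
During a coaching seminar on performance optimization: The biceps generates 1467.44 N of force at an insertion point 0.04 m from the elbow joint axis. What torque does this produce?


tau = F * d
tau = 1467.44 * 0.04
tau = 58.6976 N*m

58.6976 N*m


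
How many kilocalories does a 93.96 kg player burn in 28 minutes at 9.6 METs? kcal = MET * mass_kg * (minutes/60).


kcal = MET * mass * time_hr
Convert time: 28 min = 0.4667 hr
kcal = 9.6 * 93.96 * 0.4667
kcal = 420.9408 kcal

420.9408 kcal


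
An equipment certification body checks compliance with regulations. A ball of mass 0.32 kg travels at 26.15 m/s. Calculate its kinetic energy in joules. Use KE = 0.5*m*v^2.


KE = 0.5 * m * v^2
KE = 0.5 * 0.32 * 26.15^2
KE = 0.5 * 0.32 * 683.8225 = 109.4116 J

109.4116 J


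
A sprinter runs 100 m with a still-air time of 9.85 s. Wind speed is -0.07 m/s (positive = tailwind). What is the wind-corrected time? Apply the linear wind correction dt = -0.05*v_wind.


dt = -0.05 * v_wind = -0.05 * -0.07 = 0.0035 s
t_corrected = t_still + dt = 9.85 + (0.0035)
t_corrected = 9.8535 s

9.8535 s


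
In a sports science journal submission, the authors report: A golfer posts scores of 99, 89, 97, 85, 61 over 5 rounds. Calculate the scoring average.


Average = sum / n
Sum = 431
Average = 431 / 5 = 86.2

86.2


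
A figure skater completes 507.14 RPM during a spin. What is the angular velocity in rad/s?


omega = RPM * 2 * pi / 60
omega = 507.14 * 2 * 3.14159 / 60
omega = 3186.4546 / 60 = 53.1076 rad/s

53.1076 rad/s


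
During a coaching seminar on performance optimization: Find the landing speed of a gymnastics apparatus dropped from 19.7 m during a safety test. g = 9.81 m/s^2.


v = sqrt(2 * g * h)
v = sqrt(2 * 9.81 * 19.7)
v = sqrt(386.514) = 19.66 m/s

19.66 m/s


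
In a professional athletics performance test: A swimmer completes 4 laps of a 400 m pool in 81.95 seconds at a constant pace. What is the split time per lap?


Split time = total_time / n_laps = 81.95 / 4
Split time = 20.4875 s per lap

20.4875 s


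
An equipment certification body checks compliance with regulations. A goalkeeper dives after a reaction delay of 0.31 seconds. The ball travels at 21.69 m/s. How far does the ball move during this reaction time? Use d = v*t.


d = v * t
d = 21.69 * 0.31
d = 6.7239 m

6.7239 m


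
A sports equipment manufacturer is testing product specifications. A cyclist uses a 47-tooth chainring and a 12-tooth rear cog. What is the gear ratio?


GR = front_teeth / rear_teeth
GR = 47 / 12
GR = 3.9167

3.9167


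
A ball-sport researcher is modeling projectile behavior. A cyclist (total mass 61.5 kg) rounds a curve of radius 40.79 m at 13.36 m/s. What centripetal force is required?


Fc = m * v^2 / r
v^2 = 13.36^2 = 178.4896
Fc = 61.5 * 178.4896 / 40.79
Fc = 10977.1104 / 40.79 = 269.1128 N

269.1128 N


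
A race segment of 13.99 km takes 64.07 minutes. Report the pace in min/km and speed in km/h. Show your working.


Pace = time / distance = 64.07 min / 13.99 km = 4.5797 min/km
Speed = distance / time_in_hours = 13.99 / 1.0678 hr
Speed = 13.1013 km/h

4.5797 min/km, 13.1013 km/h


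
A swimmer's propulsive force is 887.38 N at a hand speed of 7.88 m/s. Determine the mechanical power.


P = F * v
P = 887.38 * 7.88
P = 6992.5544 W

6992.5544 W


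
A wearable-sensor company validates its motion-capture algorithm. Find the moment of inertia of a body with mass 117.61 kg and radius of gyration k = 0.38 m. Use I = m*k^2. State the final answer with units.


I = m * k^2
I = 117.61 * 0.38^2
I = 117.61 * 0.1444 = 16.9829 kg*m^2

16.9829 kg*m^2


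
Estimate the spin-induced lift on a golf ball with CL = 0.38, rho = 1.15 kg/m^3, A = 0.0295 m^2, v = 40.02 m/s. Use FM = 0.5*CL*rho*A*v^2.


FM = 0.5 * CL * rho * A * v^2
FM = 0.5 * 0.38 * 1.15 * 0.0295 * 40.02^2
v^2 = 1601.6004
FM = 0.5 * 0.38 * 1.15 * 0.0295 * 1601.6004 = 10.3235 N

10.3235 N


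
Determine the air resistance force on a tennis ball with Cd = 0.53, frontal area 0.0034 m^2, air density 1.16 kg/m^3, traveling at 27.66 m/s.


Fd = 0.5 * Cd * rho * A * v^2
Fd = 0.5 * 0.53 * 1.16 * 0.0034 * 27.66^2
v^2 = 765.0756
Fd = 0.5 * 0.53 * 1.16 * 0.0034 * 765.0756 = 0.7996 N

0.7996 N


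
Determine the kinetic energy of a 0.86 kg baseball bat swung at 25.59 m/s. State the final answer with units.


KE = 0.5 * m * v^2
KE = 0.5 * 0.86 * 25.59^2
KE = 0.5 * 0.86 * 654.8481 = 281.5847 J

281.5847 J


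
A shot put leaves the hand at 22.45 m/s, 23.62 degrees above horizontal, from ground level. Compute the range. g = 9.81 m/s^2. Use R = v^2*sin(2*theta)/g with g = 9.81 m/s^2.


R = v^2 * sin(2*theta) / g
Convert angle to radians: theta = 23.62 deg = 0.4122 rad
sin(2*theta) = sin(0.8245) = 0.7342
R = 22.45^2 * 0.7342 / 9.81
R = 504.0025 * 0.7342 / 9.81 = 37.7208 m

37.7208 m


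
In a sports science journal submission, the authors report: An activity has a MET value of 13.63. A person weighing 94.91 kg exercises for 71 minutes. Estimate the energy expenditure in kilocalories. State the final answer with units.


kcal = MET * mass * time_hr
Convert time: 71 min = 1.1833 hr
kcal = 13.63 * 94.91 * 1.1833
kcal = 1530.7876 kcal

1530.7876 kcal


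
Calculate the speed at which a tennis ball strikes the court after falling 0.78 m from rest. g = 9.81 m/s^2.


v = sqrt(2 * g * h)
v = sqrt(2 * 9.81 * 0.78)
v = sqrt(15.3036) = 3.912 m/s

3.912 m/s


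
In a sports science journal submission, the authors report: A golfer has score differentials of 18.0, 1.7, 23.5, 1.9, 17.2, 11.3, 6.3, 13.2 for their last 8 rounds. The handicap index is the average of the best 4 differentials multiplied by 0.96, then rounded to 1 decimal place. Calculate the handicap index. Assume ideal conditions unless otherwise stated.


All differentials: 18.0, 1.7, 23.5, 1.9, 17.2, 11.3, 6.3, 13.2
Sorted: 1.7, 1.9, 6.3, 11.3, 13.2, 17.2, 18.0, 23.5
Best 4: 1.7, 1.9, 6.3, 11.3
Average of best = 21.2 / 4 = 5.3
Raw index = 5.3 * 0.96 = 5.088
Handicap index = round(5.088, 1) = 5.1

5.1


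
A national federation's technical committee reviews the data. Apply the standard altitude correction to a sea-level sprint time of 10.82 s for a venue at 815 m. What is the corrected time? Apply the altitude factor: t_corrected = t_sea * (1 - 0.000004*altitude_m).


Correction factor = 1 - 0.000004 * 815 = 0.99674
t_corrected = t_sea * factor = 10.82 * 0.99674
t_corrected = 10.7847 s

10.7847 s


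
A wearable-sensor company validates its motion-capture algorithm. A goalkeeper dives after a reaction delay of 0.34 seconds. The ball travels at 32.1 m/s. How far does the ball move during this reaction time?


d = v * t
d = 32.1 * 0.34
d = 10.914 m

10.914 m


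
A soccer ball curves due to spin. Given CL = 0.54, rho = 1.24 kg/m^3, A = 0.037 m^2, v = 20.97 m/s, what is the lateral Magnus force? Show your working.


FM = 0.5 * CL * rho * A * v^2
FM = 0.5 * 0.54 * 1.24 * 0.037 * 20.97^2
v^2 = 439.7409
FM = 0.5 * 0.54 * 1.24 * 0.037 * 439.7409 = 5.4473 N

5.4473 N
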